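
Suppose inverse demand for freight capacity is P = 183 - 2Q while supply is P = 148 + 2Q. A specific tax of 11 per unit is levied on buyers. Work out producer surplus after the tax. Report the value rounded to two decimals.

Without the tax, 183 - 2Q = 148 + 2Q so Q* = 8.75 and P* = 165.5.
With the tax, buyers' net willingness to pay falls by 11: (183 - 11) - 2Q = 148 + 2Q, so Q_t = 6. Buyers pay P_b = 171; sellers receive P_s = P_b - 11 = 160.
Producer surplus is the triangle above supply below P_s: (1/2)(6)(160 - 148) = 36.

36.00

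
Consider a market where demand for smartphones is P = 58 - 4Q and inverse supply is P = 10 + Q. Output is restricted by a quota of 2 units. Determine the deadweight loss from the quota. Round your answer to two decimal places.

Without the quota, 58 - 4Q = 10 + Q gives Q* = 9.6.
At Q = 2 the demand price is 58 - 4(2) = 50 and the supply price is 10 + (2) = 12.
DWL = (1/2)(gap between curves at 2) x (Q* - 2) = (1/2)(38)(7.6) = 144.4.

144.40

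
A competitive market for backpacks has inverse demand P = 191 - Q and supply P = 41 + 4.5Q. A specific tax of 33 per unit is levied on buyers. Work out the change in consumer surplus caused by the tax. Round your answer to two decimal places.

-145.64

Pre-tax equilibrium: 191 - Q = 41 + 4.5Q gives Q* = 27.2727, P* = 163.7273.
With the tax, buyers' net willingness to pay falls by 33: (191 - 33) - Q = 41 + 4.5Q, so Q_t = 21.2727. Buyers pay P_b = 169.7273; sellers receive P_s = P_b - 33 = 136.7273.
Consumers lose the trapezoid between P* and P_b out to Q_t plus the triangle from Q_t to Q*: change in CS = 226.2645 - 371.9008 = -145.6364.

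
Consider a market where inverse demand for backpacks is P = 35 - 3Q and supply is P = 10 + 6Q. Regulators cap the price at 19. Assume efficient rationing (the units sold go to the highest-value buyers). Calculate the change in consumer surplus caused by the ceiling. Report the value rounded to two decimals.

Without the control, 35 - 3Q = 10 + 6Q so Q* = 2.7778 and P* = 26.6667.
At P = 19, sellers supply (19 - 10)/6 = 1.5 while buyers want more, so the quantity traded is 1.5 at price 19.
CS goes from (1/2)(2.7778)(8.3333) = 11.5741 to 20.625 (computed as (35 - 19)(1.5) - (1/2)(3)(1.5)^2), a change of 9.0509.

9.05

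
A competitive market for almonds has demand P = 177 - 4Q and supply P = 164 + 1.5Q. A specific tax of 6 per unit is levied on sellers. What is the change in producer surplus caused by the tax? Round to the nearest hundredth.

-2.98

Pre-tax equilibrium: 177 - 4Q = 164 + 1.5Q gives Q* = 2.3636, P* = 167.5455.
With the tax, sellers need 6 more per unit: 177 - 4Q = 164 + 1.5Q + 6, so Q_t = 1.2727. Buyers pay P_b = 171.9091; sellers receive P_s = P_b - 6 = 165.9091.
PS falls from (1/2)(2.3636)(3.5455) = 4.1901 to (1/2)(1.2727)(1.9091) = 1.2149, a change of -2.9752.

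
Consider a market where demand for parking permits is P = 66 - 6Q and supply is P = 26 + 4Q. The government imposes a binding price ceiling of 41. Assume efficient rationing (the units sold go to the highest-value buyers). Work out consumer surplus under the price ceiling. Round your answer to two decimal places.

51.56

Free-market equilibrium: 66 - 6Q = 26 + 4Q gives Q* = 4, P* = 42.
At P = 41, sellers supply (41 - 26)/4 = 3.75 while buyers want more, so the quantity traded is 3.75 at price 41.
The demand price at Q = 3.75 is 43.5. CS is the trapezoid between demand and 41 over [0, 3.75]: (1/2)[(66 - 41) + (43.5 - 41)](3.75) = 51.5625.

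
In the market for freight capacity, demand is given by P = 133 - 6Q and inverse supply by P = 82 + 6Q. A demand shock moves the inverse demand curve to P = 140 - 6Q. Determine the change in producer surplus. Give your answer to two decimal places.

Initial equilibrium: Q_0 = 4.25, P_0 = 107.5; CS_0 = (1/2)(4.25)(25.5) = 54.1875, PS_0 = (1/2)(4.25)(25.5) = 54.1875.
New equilibrium: 140 - 6Q = 82 + 6Q gives Q_1 = 4.8333, P_1 = 111; CS_1 = 70.0833, PS_1 = 70.0833.
Change in producer surplus = 70.0833 - 54.1875 = 15.8958.

15.90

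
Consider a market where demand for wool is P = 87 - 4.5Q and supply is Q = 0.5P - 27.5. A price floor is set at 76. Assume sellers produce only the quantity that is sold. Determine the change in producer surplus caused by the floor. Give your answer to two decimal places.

Rewriting supply in inverse form: P = 55 + 2Q.
Without the control, 87 - 4.5Q = 55 + 2Q so Q* = 4.9231 and P* = 64.8462.
At P = 76, buyers demand (87 - 76)/4.5 = 2.4444 while sellers would supply more, so the quantity traded is 2.4444 at price 76.
PS goes from (1/2)(4.9231)(9.8462) = 24.2367 to 45.358 (computed as (76 - 55)(2.4444) - (1/2)(2)(2.4444)^2), a change of 21.1213.

21.12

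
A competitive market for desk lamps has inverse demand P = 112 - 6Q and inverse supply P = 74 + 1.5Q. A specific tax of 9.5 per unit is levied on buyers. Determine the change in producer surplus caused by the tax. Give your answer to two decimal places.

Without the tax, 112 - 6Q = 74 + 1.5Q so Q* = 5.0667 and P* = 81.6.
A tax on buyers shifts demand down by 9.5: (112 - 9.5) - 6Q = 74 + 1.5Q, so Q_t = 3.8. Buyers pay P_b = 89.2; sellers receive P_s = P_b - 9.5 = 79.7.
Producers lose the trapezoid between P_s and P* out to Q_t plus the triangle from Q_t to Q*: change in PS = 10.83 - 19.2533 = -8.4233.

-8.42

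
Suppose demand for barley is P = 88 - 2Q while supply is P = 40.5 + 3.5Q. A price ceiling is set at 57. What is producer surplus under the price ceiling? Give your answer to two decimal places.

38.89

Free-market equilibrium: 88 - 2Q = 40.5 + 3.5Q gives Q* = 8.6364, P* = 70.7273.
At the ceiling price 57, quantity supplied is (57 - 40.5)/3.5 = 4.7143; supply is the short side, so Q = 4.7143 trades at P = 57.
PS is the triangle above supply below 57: (1/2)(4.7143)(57 - 40.5) = 38.8929.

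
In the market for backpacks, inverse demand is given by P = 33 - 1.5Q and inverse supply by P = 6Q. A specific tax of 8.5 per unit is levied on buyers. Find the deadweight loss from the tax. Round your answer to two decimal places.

Pre-tax equilibrium: 33 - 1.5Q = 6Q gives Q* = 4.4, P* = 26.4.
A tax on buyers shifts demand down by 8.5: (33 - 8.5) - 1.5Q = 6Q, so Q_t = 3.2667. Buyers pay P_b = 28.1; sellers receive P_s = P_b - 8.5 = 19.6.
Deadweight loss is the triangle between the curves from Q_t to Q*: (1/2)(4.4 - 3.2667)(8.5) = 4.8167.

4.82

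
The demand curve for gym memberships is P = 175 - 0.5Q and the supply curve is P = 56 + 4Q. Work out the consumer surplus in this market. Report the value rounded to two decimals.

174.83

Setting demand equal to supply, 119 = 4.5Q, so Q* = 26.4444 and P* = 161.7778.
The demand choke price is 175, so CS = (1/2)(Q*)(175 - P*) = (1/2)(26.4444)(13.2222) = 174.8272.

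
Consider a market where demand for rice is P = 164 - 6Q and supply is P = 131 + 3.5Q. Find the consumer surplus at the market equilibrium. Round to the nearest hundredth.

Setting demand equal to supply, 33 = 9.5Q, so Q* = 3.4737 and P* = 143.1579.
CS is the area between the demand curve and P* from 0 to Q*: (1/2)(3.4737)(20.8421) = 36.1994.

36.20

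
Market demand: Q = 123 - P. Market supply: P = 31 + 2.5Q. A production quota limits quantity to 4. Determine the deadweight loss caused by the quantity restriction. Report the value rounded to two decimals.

869.14

Rewriting demand in inverse form: P = 123 - Q.
Without the quota, 123 - Q = 31 + 2.5Q gives Q* = 26.2857.
At Q = 4 the demand price is 123 - (4) = 119 and the supply price is 31 + 2.5(4) = 41.
DWL = (1/2)(gap between curves at 4) x (Q* - 4) = (1/2)(78)(22.2857) = 869.1429.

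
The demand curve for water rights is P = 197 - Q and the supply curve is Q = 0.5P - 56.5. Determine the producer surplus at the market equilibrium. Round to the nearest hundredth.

Rewriting supply in inverse form: P = 113 + 2Q.
Equilibrium: 197 - Q = 113 + 2Q, so Q* = 28 and P* = 169.
The supply curve's price intercept is 113, so PS = (1/2)(Q*)(P* - 113) = (1/2)(28)(56) = 784.

784.00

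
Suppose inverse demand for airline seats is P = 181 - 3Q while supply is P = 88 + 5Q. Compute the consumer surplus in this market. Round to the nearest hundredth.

Setting demand equal to supply, 93 = 8Q, so Q* = 11.625 and P* = 146.125.
The demand choke price is 181, so CS = (1/2)(Q*)(181 - P*) = (1/2)(11.625)(34.875) = 202.7109.

202.71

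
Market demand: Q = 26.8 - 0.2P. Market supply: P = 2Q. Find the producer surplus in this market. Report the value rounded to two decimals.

Rewriting demand in inverse form: P = 134 - 5Q.
Setting demand equal to supply, 134 = 7Q, so Q* = 19.1429 and P* = 38.2857.
Producer surplus is the triangle above supply below P*: (1/2)(19.1429)(38.2857 - 0) = (1/2)(19.1429)(38.2857) = 366.449.

366.45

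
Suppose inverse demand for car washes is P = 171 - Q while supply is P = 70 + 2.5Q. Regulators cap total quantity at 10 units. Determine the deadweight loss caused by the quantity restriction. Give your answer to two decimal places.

622.29

Without the quota, 171 - Q = 70 + 2.5Q gives Q* = 28.8571.
At Q = 10 the demand price is 171 - (10) = 161 and the supply price is 70 + 2.5(10) = 95.
Deadweight loss is the triangle between the curves from 10 to 28.8571: (1/2)(161 - 95)(28.8571 - 10) = 622.2857.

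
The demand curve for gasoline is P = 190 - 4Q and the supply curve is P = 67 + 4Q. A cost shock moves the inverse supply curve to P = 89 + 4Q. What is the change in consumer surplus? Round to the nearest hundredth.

-154.00

Initial equilibrium: Q_0 = 15.375, P_0 = 128.5; CS_0 = (1/2)(15.375)(61.5) = 472.7812, PS_0 = (1/2)(15.375)(61.5) = 472.7812.
New equilibrium: 190 - 4Q = 89 + 4Q gives Q_1 = 12.625, P_1 = 139.5; CS_1 = 318.7812, PS_1 = 318.7812.
Change in consumer surplus = 318.7812 - 472.7812 = -154.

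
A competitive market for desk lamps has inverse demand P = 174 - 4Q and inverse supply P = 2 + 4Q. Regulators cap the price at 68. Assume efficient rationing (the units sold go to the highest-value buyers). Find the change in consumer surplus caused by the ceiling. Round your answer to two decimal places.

280.00

Without the control, 174 - 4Q = 2 + 4Q so Q* = 21.5 and P* = 88.
At P = 68, sellers supply (68 - 2)/4 = 16.5 while buyers want more, so the quantity traded is 16.5 at price 68.
CS goes from (1/2)(21.5)(86) = 924.5 to 1204.5 (computed as (174 - 68)(16.5) - (1/2)(4)(16.5)^2), a change of 280.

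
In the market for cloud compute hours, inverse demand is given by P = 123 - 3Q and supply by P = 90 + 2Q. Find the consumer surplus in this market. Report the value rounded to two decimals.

65.34

Equilibrium: 123 - 3Q = 90 + 2Q, so Q* = 6.6 and P* = 103.2.
Consumer surplus is the triangle under demand above P*: (1/2)(6.6)(123 - 103.2) = (1/2)(6.6)(19.8) = 65.34.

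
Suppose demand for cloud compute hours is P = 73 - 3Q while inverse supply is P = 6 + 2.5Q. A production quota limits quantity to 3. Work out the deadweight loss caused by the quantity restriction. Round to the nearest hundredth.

Without the quota, 73 - 3Q = 6 + 2.5Q gives Q* = 12.1818.
At Q = 3 the demand price is 73 - 3(3) = 64 and the supply price is 6 + 2.5(3) = 13.5.
DWL = (1/2)(gap between curves at 3) x (Q* - 3) = (1/2)(50.5)(9.1818) = 231.8409.

231.84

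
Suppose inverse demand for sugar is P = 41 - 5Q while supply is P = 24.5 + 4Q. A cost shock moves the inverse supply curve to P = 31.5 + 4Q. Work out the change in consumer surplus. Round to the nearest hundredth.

Initial equilibrium: Q_0 = 1.8333, P_0 = 31.8333; CS_0 = (1/2)(1.8333)(9.1667) = 8.4028, PS_0 = (1/2)(1.8333)(7.3333) = 6.7222.
New equilibrium: 41 - 5Q = 31.5 + 4Q gives Q_1 = 1.0556, P_1 = 35.7222; CS_1 = 2.7855, PS_1 = 2.2284.
Change in consumer surplus = 2.7855 - 8.4028 = -5.6173.

-5.62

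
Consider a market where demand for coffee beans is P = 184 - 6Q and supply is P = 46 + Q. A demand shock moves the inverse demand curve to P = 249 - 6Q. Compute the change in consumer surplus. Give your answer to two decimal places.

1357.04

Initial equilibrium: Q_0 = 19.7143, P_0 = 65.7143; CS_0 = (1/2)(19.7143)(118.2857) = 1165.9592, PS_0 = (1/2)(19.7143)(19.7143) = 194.3265.
New equilibrium: 249 - 6Q = 46 + Q gives Q_1 = 29, P_1 = 75; CS_1 = 2523, PS_1 = 420.5.
Change in consumer surplus = 2523 - 1165.9592 = 1357.0408.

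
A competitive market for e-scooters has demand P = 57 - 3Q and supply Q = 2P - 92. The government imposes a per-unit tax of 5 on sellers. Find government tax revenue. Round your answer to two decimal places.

Rewriting supply in inverse form: P = 46 + 0.5Q.
Pre-tax equilibrium: 57 - 3Q = 46 + 0.5Q gives Q* = 3.1429, P* = 47.5714.
With the tax, sellers need 5 more per unit: 57 - 3Q = 46 + 0.5Q + 5, so Q_t = 1.7143. Buyers pay P_b = 51.8571; sellers receive P_s = P_b - 5 = 46.8571.
Revenue is the tax times quantity traded: 5 x 1.7143 = 8.5714.

8.57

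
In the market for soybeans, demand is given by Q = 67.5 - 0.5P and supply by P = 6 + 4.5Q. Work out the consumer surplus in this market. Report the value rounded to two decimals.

393.87

Rewriting demand in inverse form: P = 135 - 2Q.
Set 135 - 2Q = 6 + 4.5Q, which gives 129 = 6.5Q, so Q* = 19.8462 and P* = 135 - 2(19.8462) = 95.3077.
Consumer surplus is the triangle under demand above P*: (1/2)(19.8462)(135 - 95.3077) = (1/2)(19.8462)(39.6923) = 393.8698.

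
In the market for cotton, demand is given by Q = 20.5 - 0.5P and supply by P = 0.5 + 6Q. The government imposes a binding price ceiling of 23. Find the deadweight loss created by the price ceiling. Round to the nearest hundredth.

6.89

Rewriting demand in inverse form: P = 41 - 2Q.
Free-market equilibrium: 41 - 2Q = 0.5 + 6Q gives Q* = 5.0625, P* = 30.875.
At the ceiling price 23, quantity supplied is (23 - 0.5)/6 = 3.75; supply is the short side, so Q = 3.75 trades at P = 23.
At Q = 3.75 the demand price is 33.5 and the supply price is 23. Deadweight loss is the triangle between the curves from 3.75 to 5.0625: (1/2)(33.5 - 23)(5.0625 - 3.75) = 6.8906.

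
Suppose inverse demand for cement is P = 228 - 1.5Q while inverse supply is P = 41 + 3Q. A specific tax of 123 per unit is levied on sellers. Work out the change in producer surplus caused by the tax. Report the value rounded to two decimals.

Pre-tax equilibrium: 228 - 1.5Q = 41 + 3Q gives Q* = 41.5556, P* = 165.6667.
With the tax, sellers need 123 more per unit: 228 - 1.5Q = 41 + 3Q + 123, so Q_t = 14.2222. Buyers pay P_b = 206.6667; sellers receive P_s = P_b - 123 = 83.6667.
PS falls from (1/2)(41.5556)(124.6667) = 2590.2963 to (1/2)(14.2222)(42.6667) = 303.4074, a change of -2286.8889.

-2286.89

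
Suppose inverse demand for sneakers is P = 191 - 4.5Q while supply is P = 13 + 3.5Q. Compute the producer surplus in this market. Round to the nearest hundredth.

866.36

Setting demand equal to supply, 178 = 8Q, so Q* = 22.25 and P* = 90.875.
The supply curve's price intercept is 13, so PS = (1/2)(Q*)(P* - 13) = (1/2)(22.25)(77.875) = 866.3594.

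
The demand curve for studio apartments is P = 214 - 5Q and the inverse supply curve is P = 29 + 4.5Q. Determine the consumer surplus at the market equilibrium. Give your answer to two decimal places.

Equilibrium: 214 - 5Q = 29 + 4.5Q, so Q* = 19.4737 and P* = 116.6316.
CS is the area between the demand curve and P* from 0 to Q*: (1/2)(19.4737)(97.3684) = 948.0609.

948.06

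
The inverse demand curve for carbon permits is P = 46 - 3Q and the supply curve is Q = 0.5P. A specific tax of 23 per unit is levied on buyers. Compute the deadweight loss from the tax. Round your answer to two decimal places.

Rewriting supply in inverse form: P = 2Q.
Pre-tax equilibrium: 46 - 3Q = 2Q gives Q* = 9.2, P* = 18.4.
A tax on buyers shifts demand down by 23: (46 - 23) - 3Q = 2Q, so Q_t = 4.6. Buyers pay P_b = 32.2; sellers receive P_s = P_b - 23 = 9.2.
Deadweight loss is the triangle between the curves from Q_t to Q*: (1/2)(9.2 - 4.6)(23) = 52.9.

52.90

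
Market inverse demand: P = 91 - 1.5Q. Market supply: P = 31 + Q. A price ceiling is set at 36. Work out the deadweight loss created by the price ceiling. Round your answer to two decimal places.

451.25

Free-market equilibrium: 91 - 1.5Q = 31 + Q gives Q* = 24, P* = 55.
At the ceiling price 36, quantity supplied is (36 - 31)/1 = 5; supply is the short side, so Q = 5 trades at P = 36.
At Q = 5 the demand price is 83.5 and the supply price is 36. Deadweight loss is the triangle between the curves from 5 to 24: (1/2)(83.5 - 36)(24 - 5) = 451.25.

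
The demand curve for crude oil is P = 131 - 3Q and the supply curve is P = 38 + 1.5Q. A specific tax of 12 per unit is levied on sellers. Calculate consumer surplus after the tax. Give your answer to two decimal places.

Without the tax, 131 - 3Q = 38 + 1.5Q so Q* = 20.6667 and P* = 69.
A tax on sellers shifts supply up by 12: 131 - 3Q = 38 + 1.5Q + 12, so Q_t = 18. Buyers pay P_b = 77; sellers receive P_s = P_b - 12 = 65.
CS = (1/2)(Q_t)(131 - P_b) = (1/2)(18)(54) = 486.

486.00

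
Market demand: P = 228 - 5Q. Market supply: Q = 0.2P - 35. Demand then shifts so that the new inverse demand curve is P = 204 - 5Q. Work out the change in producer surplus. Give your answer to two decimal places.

-49.20

Rewriting supply in inverse form: P = 175 + 5Q.
Initial equilibrium: Q_0 = 5.3, P_0 = 201.5; CS_0 = (1/2)(5.3)(26.5) = 70.225, PS_0 = (1/2)(5.3)(26.5) = 70.225.
New equilibrium: 204 - 5Q = 175 + 5Q gives Q_1 = 2.9, P_1 = 189.5; CS_1 = 21.025, PS_1 = 21.025.
Change in producer surplus = 21.025 - 70.225 = -49.2.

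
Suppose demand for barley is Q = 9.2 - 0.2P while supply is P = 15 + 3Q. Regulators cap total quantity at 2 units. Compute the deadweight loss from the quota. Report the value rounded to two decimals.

Rewriting demand in inverse form: P = 46 - 5Q.
Without the quota, 46 - 5Q = 15 + 3Q gives Q* = 3.875.
At Q = 2 the demand price is 46 - 5(2) = 36 and the supply price is 15 + 3(2) = 21.
DWL = (1/2)(gap between curves at 2) x (Q* - 2) = (1/2)(15)(1.875) = 14.0625.

14.06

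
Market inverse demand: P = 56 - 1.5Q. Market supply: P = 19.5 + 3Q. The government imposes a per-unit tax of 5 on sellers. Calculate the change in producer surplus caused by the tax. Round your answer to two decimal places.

-25.19

Without the tax, 56 - 1.5Q = 19.5 + 3Q so Q* = 8.1111 and P* = 43.8333.
A tax on sellers shifts supply up by 5: 56 - 1.5Q = 19.5 + 3Q + 5, so Q_t = 7. Buyers pay P_b = 45.5; sellers receive P_s = P_b - 5 = 40.5.
PS falls from (1/2)(8.1111)(24.3333) = 98.6852 to (1/2)(7)(21) = 73.5, a change of -25.1852.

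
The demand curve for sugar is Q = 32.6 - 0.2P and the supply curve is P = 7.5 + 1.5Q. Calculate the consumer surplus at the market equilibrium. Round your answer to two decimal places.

1430.78

Rewriting demand in inverse form: P = 163 - 5Q.
Set 163 - 5Q = 7.5 + 1.5Q, which gives 155.5 = 6.5Q, so Q* = 23.9231 and P* = 163 - 5(23.9231) = 43.3846.
The demand choke price is 163, so CS = (1/2)(Q*)(163 - P*) = (1/2)(23.9231)(119.6154) = 1430.784.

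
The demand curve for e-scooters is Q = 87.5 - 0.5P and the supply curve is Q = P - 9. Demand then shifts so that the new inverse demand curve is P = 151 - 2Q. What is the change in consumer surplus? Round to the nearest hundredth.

-821.33

Rewriting demand in inverse form: P = 175 - 2Q.
Rewriting supply in inverse form: P = 9 + Q.
Initial equilibrium: Q_0 = 55.3333, P_0 = 64.3333; CS_0 = (1/2)(55.3333)(110.6667) = 3061.7778, PS_0 = (1/2)(55.3333)(55.3333) = 1530.8889.
New equilibrium: 151 - 2Q = 9 + Q gives Q_1 = 47.3333, P_1 = 56.3333; CS_1 = 2240.4444, PS_1 = 1120.2222.
Change in consumer surplus = 2240.4444 - 3061.7778 = -821.3333.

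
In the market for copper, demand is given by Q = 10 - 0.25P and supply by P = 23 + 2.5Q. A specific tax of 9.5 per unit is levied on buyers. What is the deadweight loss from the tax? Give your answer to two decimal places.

6.94

Rewriting demand in inverse form: P = 40 - 4Q.
Without the tax, 40 - 4Q = 23 + 2.5Q so Q* = 2.6154 and P* = 29.5385.
A tax on buyers shifts demand down by 9.5: (40 - 9.5) - 4Q = 23 + 2.5Q, so Q_t = 1.1538. Buyers pay P_b = 35.3846; sellers receive P_s = P_b - 9.5 = 25.8846.
The welfare triangle lost has base Q* - Q_t = 1.4615 and height t = 9.5, so DWL = (1/2)(1.4615)(9.5) = 6.9423.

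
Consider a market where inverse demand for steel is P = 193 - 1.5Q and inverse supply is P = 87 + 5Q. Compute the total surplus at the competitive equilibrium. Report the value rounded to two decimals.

864.31

Setting demand equal to supply, 106 = 6.5Q, so Q* = 16.3077 and P* = 168.5385.
CS = (1/2)(16.3077)(24.4615) = 199.4556 and PS = (1/2)(16.3077)(81.5385) = 664.8521, so total surplus = 864.3077.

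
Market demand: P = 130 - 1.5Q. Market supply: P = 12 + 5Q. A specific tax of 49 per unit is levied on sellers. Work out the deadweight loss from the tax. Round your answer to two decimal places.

184.69

Without the tax, 130 - 1.5Q = 12 + 5Q so Q* = 18.1538 and P* = 102.7692.
A tax on sellers shifts supply up by 49: 130 - 1.5Q = 12 + 5Q + 49, so Q_t = 10.6154. Buyers pay P_b = 114.0769; sellers receive P_s = P_b - 49 = 65.0769.
The welfare triangle lost has base Q* - Q_t = 7.5385 and height t = 49, so DWL = (1/2)(7.5385)(49) = 184.6923.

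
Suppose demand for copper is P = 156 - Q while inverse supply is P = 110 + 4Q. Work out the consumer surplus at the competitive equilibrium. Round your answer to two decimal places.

42.32

Equilibrium: 156 - Q = 110 + 4Q, so Q* = 9.2 and P* = 146.8.
The demand choke price is 156, so CS = (1/2)(Q*)(156 - P*) = (1/2)(9.2)(9.2) = 42.32.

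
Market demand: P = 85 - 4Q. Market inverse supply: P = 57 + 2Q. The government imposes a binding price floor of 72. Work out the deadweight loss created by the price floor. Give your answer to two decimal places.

Free-market equilibrium: 85 - 4Q = 57 + 2Q gives Q* = 4.6667, P* = 66.3333.
At the floor price 72, quantity demanded is (85 - 72)/4 = 3.25; demand is the short side, so Q = 3.25 trades at P = 72.
The lost-trades triangle has base Q* - 3.25 = 1.4167 and height equal to the gap between the curves at Q = 3.25, which is 72 - 63.5 = 8.5. DWL = (1/2)(1.4167)(8.5) = 6.0208.

6.02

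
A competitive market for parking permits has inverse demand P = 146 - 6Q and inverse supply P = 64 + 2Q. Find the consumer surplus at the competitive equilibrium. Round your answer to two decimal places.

315.19

Setting demand equal to supply, 82 = 8Q, so Q* = 10.25 and P* = 84.5.
Consumer surplus is the triangle under demand above P*: (1/2)(10.25)(146 - 84.5) = (1/2)(10.25)(61.5) = 315.1875.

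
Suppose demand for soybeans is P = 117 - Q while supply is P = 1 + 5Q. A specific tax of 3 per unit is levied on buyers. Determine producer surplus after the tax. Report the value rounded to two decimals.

886.74

Pre-tax equilibrium: 117 - Q = 1 + 5Q gives Q* = 19.3333, P* = 97.6667.
With the tax, buyers' net willingness to pay falls by 3: (117 - 3) - Q = 1 + 5Q, so Q_t = 18.8333. Buyers pay P_b = 98.1667; sellers receive P_s = P_b - 3 = 95.1667.
PS = (1/2)(Q_t)(P_s - 1) = (1/2)(18.8333)(94.1667) = 886.7361.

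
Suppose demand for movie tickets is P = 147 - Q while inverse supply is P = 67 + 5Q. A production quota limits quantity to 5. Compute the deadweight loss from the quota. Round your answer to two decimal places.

208.33

Without the quota, 147 - Q = 67 + 5Q gives Q* = 13.3333.
At Q = 5 the demand price is 147 - (5) = 142 and the supply price is 67 + 5(5) = 92.
Deadweight loss is the triangle between the curves from 5 to 13.3333: (1/2)(142 - 92)(13.3333 - 5) = 208.3333.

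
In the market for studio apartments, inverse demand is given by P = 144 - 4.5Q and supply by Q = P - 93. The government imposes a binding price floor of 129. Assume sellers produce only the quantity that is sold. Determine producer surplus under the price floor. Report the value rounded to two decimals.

Rewriting supply in inverse form: P = 93 + Q.
Free-market equilibrium: 144 - 4.5Q = 93 + Q gives Q* = 9.2727, P* = 102.2727.
At the floor price 129, quantity demanded is (144 - 129)/4.5 = 3.3333; demand is the short side, so Q = 3.3333 trades at P = 129.
The supply price at Q = 3.3333 is 96.3333. PS is the trapezoid between 129 and supply over [0, 3.3333]: (1/2)[(129 - 93) + (129 - 96.3333)](3.3333) = 114.4444.

114.44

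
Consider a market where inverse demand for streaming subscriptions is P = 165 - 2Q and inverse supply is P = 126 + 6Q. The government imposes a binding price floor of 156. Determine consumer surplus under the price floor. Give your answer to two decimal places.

20.25

Free-market equilibrium: 165 - 2Q = 126 + 6Q gives Q* = 4.875, P* = 155.25.
At P = 156, buyers demand (165 - 156)/2 = 4.5 while sellers would supply more, so the quantity traded is 4.5 at price 156.
CS is the triangle under demand above 156: (1/2)(4.5)(165 - 156) = 20.25.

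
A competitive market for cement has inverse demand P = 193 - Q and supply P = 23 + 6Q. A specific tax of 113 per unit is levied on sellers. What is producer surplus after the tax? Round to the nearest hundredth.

Pre-tax equilibrium: 193 - Q = 23 + 6Q gives Q* = 24.2857, P* = 168.7143.
A tax on sellers shifts supply up by 113: 193 - Q = 23 + 6Q + 113, so Q_t = 8.1429. Buyers pay P_b = 184.8571; sellers receive P_s = P_b - 113 = 71.8571.
PS = (1/2)(Q_t)(P_s - 23) = (1/2)(8.1429)(48.8571) = 198.9184.

198.92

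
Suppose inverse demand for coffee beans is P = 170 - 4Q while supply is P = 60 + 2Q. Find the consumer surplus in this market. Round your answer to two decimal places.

Setting demand equal to supply, 110 = 6Q, so Q* = 18.3333 and P* = 96.6667.
The demand choke price is 170, so CS = (1/2)(Q*)(170 - P*) = (1/2)(18.3333)(73.3333) = 672.2222.

672.22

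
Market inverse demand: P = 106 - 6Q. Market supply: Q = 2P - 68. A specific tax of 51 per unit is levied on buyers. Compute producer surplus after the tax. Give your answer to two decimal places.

2.61

Rewriting supply in inverse form: P = 34 + 0.5Q.
Without the tax, 106 - 6Q = 34 + 0.5Q so Q* = 11.0769 and P* = 39.5385.
A tax on buyers shifts demand down by 51: (106 - 51) - 6Q = 34 + 0.5Q, so Q_t = 3.2308. Buyers pay P_b = 86.6154; sellers receive P_s = P_b - 51 = 35.6154.
Producer surplus is the triangle above supply below P_s: (1/2)(3.2308)(35.6154 - 34) = 2.6095.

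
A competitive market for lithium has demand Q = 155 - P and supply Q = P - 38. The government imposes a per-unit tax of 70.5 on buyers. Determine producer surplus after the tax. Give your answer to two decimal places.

270.28

Rewriting demand in inverse form: P = 155 - Q.
Rewriting supply in inverse form: P = 38 + Q.
Without the tax, 155 - Q = 38 + Q so Q* = 58.5 and P* = 96.5.
With the tax, buyers' net willingness to pay falls by 70.5: (155 - 70.5) - Q = 38 + Q, so Q_t = 23.25. Buyers pay P_b = 131.75; sellers receive P_s = P_b - 70.5 = 61.25.
Producer surplus is the triangle above supply below P_s: (1/2)(23.25)(61.25 - 38) = 270.2812.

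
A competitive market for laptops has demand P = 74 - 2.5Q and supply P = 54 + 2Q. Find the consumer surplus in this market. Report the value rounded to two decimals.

24.69

Set 74 - 2.5Q = 54 + 2Q, which gives 20 = 4.5Q, so Q* = 4.4444 and P* = 74 - 2.5(4.4444) = 62.8889.
CS is the area between the demand curve and P* from 0 to Q*: (1/2)(4.4444)(11.1111) = 24.6914.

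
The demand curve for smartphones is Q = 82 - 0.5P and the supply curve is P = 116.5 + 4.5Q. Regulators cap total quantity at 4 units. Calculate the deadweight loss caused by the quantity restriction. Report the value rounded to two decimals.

Rewriting demand in inverse form: P = 164 - 2Q.
Unrestricted equilibrium: Q* = (164 - 116.5)/(2 + 4.5) = 7.3077.
At Q = 4 the demand price is 164 - 2(4) = 156 and the supply price is 116.5 + 4.5(4) = 134.5.
DWL = (1/2)(gap between curves at 4) x (Q* - 4) = (1/2)(21.5)(3.3077) = 35.5577.

35.56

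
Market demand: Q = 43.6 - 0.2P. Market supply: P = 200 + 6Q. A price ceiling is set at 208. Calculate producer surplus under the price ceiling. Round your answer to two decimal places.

5.33

Rewriting demand in inverse form: P = 218 - 5Q.
Without the control, 218 - 5Q = 200 + 6Q so Q* = 1.6364 and P* = 209.8182.
At the ceiling price 208, quantity supplied is (208 - 200)/6 = 1.3333; supply is the short side, so Q = 1.3333 trades at P = 208.
PS is the triangle above supply below 208: (1/2)(1.3333)(208 - 200) = 5.3333.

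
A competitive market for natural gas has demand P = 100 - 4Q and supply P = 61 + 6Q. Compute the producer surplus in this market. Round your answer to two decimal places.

45.63

Set 100 - 4Q = 61 + 6Q, which gives 39 = 10Q, so Q* = 3.9 and P* = 100 - 4(3.9) = 84.4.
Producer surplus is the triangle above supply below P*: (1/2)(3.9)(84.4 - 61) = (1/2)(3.9)(23.4) = 45.63.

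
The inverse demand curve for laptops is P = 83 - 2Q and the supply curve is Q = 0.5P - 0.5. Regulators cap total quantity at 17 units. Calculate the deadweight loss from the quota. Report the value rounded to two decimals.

Rewriting supply in inverse form: P = 1 + 2Q.
Without the quota, 83 - 2Q = 1 + 2Q gives Q* = 20.5.
At Q = 17 the demand price is 83 - 2(17) = 49 and the supply price is 1 + 2(17) = 35.
DWL = (1/2)(gap between curves at 17) x (Q* - 17) = (1/2)(14)(3.5) = 24.5.

24.50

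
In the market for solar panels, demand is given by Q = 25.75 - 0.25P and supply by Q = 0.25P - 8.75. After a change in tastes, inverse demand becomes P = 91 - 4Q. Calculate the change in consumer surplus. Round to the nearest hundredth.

Rewriting demand in inverse form: P = 103 - 4Q.
Rewriting supply in inverse form: P = 35 + 4Q.
Initial equilibrium: Q_0 = 8.5, P_0 = 69; CS_0 = (1/2)(8.5)(34) = 144.5, PS_0 = (1/2)(8.5)(34) = 144.5.
New equilibrium: 91 - 4Q = 35 + 4Q gives Q_1 = 7, P_1 = 63; CS_1 = 98, PS_1 = 98.
Change in consumer surplus = 98 - 144.5 = -46.5.

-46.50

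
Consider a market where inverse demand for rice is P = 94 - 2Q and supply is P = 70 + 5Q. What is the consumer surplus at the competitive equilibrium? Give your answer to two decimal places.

Setting demand equal to supply, 24 = 7Q, so Q* = 3.4286 and P* = 87.1429.
CS is the area between the demand curve and P* from 0 to Q*: (1/2)(3.4286)(6.8571) = 11.7551.

11.76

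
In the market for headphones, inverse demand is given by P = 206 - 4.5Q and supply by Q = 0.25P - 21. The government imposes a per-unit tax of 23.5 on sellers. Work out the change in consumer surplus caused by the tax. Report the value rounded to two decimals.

-161.37

Rewriting supply in inverse form: P = 84 + 4Q.
Pre-tax equilibrium: 206 - 4.5Q = 84 + 4Q gives Q* = 14.3529, P* = 141.4118.
A tax on sellers shifts supply up by 23.5: 206 - 4.5Q = 84 + 4Q + 23.5, so Q_t = 11.5882. Buyers pay P_b = 153.8529; sellers receive P_s = P_b - 23.5 = 130.3529.
Consumers lose the trapezoid between P* and P_b out to Q_t plus the triangle from Q_t to Q*: change in CS = 302.1462 - 463.5156 = -161.3694.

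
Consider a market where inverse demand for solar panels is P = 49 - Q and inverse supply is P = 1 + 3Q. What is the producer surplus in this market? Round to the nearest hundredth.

216.00

Setting demand equal to supply, 48 = 4Q, so Q* = 12 and P* = 37.
PS is the area between P* and the supply curve from 0 to Q*: (1/2)(12)(36) = 216.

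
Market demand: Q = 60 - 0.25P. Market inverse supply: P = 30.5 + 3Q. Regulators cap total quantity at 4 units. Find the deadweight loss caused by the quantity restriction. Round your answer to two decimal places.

2353.02

Rewriting demand in inverse form: P = 240 - 4Q.
Unrestricted equilibrium: Q* = (240 - 30.5)/(4 + 3) = 29.9286.
At Q = 4 the demand price is 240 - 4(4) = 224 and the supply price is 30.5 + 3(4) = 42.5.
DWL = (1/2)(gap between curves at 4) x (Q* - 4) = (1/2)(181.5)(25.9286) = 2353.0179.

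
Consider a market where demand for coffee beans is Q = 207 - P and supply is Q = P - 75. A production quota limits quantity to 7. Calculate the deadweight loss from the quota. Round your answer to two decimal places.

Rewriting demand in inverse form: P = 207 - Q.
Rewriting supply in inverse form: P = 75 + Q.
Without the quota, 207 - Q = 75 + Q gives Q* = 66.
At Q = 7 the demand price is 207 - (7) = 200 and the supply price is 75 + (7) = 82.
DWL = (1/2)(gap between curves at 7) x (Q* - 7) = (1/2)(118)(59) = 3481.

3481.00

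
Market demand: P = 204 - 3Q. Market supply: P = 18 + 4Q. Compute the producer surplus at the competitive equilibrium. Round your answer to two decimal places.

1412.08

Setting demand equal to supply, 186 = 7Q, so Q* = 26.5714 and P* = 124.2857.
Producer surplus is the triangle above supply below P*: (1/2)(26.5714)(124.2857 - 18) = (1/2)(26.5714)(106.2857) = 1412.0816.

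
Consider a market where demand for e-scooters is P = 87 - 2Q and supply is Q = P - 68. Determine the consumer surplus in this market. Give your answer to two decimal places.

40.11

Rewriting supply in inverse form: P = 68 + Q.
Equilibrium: 87 - 2Q = 68 + Q, so Q* = 6.3333 and P* = 74.3333.
Consumer surplus is the triangle under demand above P*: (1/2)(6.3333)(87 - 74.3333) = (1/2)(6.3333)(12.6667) = 40.1111.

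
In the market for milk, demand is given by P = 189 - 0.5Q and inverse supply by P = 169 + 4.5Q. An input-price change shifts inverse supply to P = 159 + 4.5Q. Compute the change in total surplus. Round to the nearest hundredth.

Initial equilibrium: Q_0 = 4, P_0 = 187; CS_0 = (1/2)(4)(2) = 4, PS_0 = (1/2)(4)(18) = 36.
New equilibrium: 189 - 0.5Q = 159 + 4.5Q gives Q_1 = 6, P_1 = 186; CS_1 = 9, PS_1 = 81.
Change in total surplus = (9 + 81) - (4 + 36) = 50.

50.00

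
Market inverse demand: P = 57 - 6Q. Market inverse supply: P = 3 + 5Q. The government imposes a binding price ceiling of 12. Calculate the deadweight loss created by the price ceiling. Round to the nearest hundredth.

Without the control, 57 - 6Q = 3 + 5Q so Q* = 4.9091 and P* = 27.5455.
At P = 12, sellers supply (12 - 3)/5 = 1.8 while buyers want more, so the quantity traded is 1.8 at price 12.
The lost-trades triangle has base Q* - 1.8 = 3.1091 and height equal to the gap between the curves at Q = 1.8, which is 46.2 - 12 = 34.2. DWL = (1/2)(3.1091)(34.2) = 53.1655.

53.17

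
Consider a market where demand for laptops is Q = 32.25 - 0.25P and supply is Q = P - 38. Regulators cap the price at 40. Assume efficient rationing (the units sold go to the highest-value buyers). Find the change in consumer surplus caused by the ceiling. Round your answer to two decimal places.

Rewriting demand in inverse form: P = 129 - 4Q.
Rewriting supply in inverse form: P = 38 + Q.
Free-market equilibrium: 129 - 4Q = 38 + Q gives Q* = 18.2, P* = 56.2.
At the ceiling price 40, quantity supplied is (40 - 38)/1 = 2; supply is the short side, so Q = 2 trades at P = 40.
CS goes from (1/2)(18.2)(72.8) = 662.48 to 170 (computed as (129 - 40)(2) - (1/2)(4)(2)^2), a change of -492.48.

-492.48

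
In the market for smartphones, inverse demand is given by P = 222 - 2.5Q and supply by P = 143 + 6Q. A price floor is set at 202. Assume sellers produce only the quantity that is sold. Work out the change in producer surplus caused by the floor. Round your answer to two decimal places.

20.86

Free-market equilibrium: 222 - 2.5Q = 143 + 6Q gives Q* = 9.2941, P* = 198.7647.
At the floor price 202, quantity demanded is (222 - 202)/2.5 = 8; demand is the short side, so Q = 8 trades at P = 202.
PS goes from (1/2)(9.2941)(55.7647) = 259.1419 to 280 (computed as (202 - 143)(8) - (1/2)(6)(8)^2), a change of 20.8581.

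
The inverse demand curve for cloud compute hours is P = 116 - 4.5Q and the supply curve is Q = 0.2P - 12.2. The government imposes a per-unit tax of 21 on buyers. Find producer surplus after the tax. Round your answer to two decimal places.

32.02

Rewriting supply in inverse form: P = 61 + 5Q.
Pre-tax equilibrium: 116 - 4.5Q = 61 + 5Q gives Q* = 5.7895, P* = 89.9474.
With the tax, buyers' net willingness to pay falls by 21: (116 - 21) - 4.5Q = 61 + 5Q, so Q_t = 3.5789. Buyers pay P_b = 99.8947; sellers receive P_s = P_b - 21 = 78.8947.
PS = (1/2)(Q_t)(P_s - 61) = (1/2)(3.5789)(17.8947) = 32.0222.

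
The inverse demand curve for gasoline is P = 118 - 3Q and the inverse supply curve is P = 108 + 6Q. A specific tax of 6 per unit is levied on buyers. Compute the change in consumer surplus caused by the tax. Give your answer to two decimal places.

Pre-tax equilibrium: 118 - 3Q = 108 + 6Q gives Q* = 1.1111, P* = 114.6667.
A tax on buyers shifts demand down by 6: (118 - 6) - 3Q = 108 + 6Q, so Q_t = 0.4444. Buyers pay P_b = 116.6667; sellers receive P_s = P_b - 6 = 110.6667.
Consumers lose the trapezoid between P* and P_b out to Q_t plus the triangle from Q_t to Q*: change in CS = 0.2963 - 1.8519 = -1.5556.

-1.56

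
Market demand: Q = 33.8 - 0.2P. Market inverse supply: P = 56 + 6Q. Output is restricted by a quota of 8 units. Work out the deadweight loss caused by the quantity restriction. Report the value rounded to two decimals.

Rewriting demand in inverse form: P = 169 - 5Q.
Unrestricted equilibrium: Q* = (169 - 56)/(5 + 6) = 10.2727.
At Q = 8 the demand price is 169 - 5(8) = 129 and the supply price is 56 + 6(8) = 104.
DWL = (1/2)(gap between curves at 8) x (Q* - 8) = (1/2)(25)(2.2727) = 28.4091.

28.41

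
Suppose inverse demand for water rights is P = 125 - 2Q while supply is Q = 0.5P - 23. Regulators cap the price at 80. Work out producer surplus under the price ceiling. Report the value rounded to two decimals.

289.00

Rewriting supply in inverse form: P = 46 + 2Q.
Without the control, 125 - 2Q = 46 + 2Q so Q* = 19.75 and P* = 85.5.
At the ceiling price 80, quantity supplied is (80 - 46)/2 = 17; supply is the short side, so Q = 17 trades at P = 80.
PS is the triangle above supply below 80: (1/2)(17)(80 - 46) = 289.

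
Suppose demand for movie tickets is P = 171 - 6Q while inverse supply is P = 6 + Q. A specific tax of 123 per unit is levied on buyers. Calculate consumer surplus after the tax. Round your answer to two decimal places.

Without the tax, 171 - 6Q = 6 + Q so Q* = 23.5714 and P* = 29.5714.
A tax on buyers shifts demand down by 123: (171 - 123) - 6Q = 6 + Q, so Q_t = 6. Buyers pay P_b = 135; sellers receive P_s = P_b - 123 = 12.
CS = (1/2)(Q_t)(171 - P_b) = (1/2)(6)(36) = 108.

108.00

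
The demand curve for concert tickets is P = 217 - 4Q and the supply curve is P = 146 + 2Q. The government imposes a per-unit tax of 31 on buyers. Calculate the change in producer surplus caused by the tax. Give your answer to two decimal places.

Without the tax, 217 - 4Q = 146 + 2Q so Q* = 11.8333 and P* = 169.6667.
With the tax, buyers' net willingness to pay falls by 31: (217 - 31) - 4Q = 146 + 2Q, so Q_t = 6.6667. Buyers pay P_b = 190.3333; sellers receive P_s = P_b - 31 = 159.3333.
Producers lose the trapezoid between P_s and P* out to Q_t plus the triangle from Q_t to Q*: change in PS = 44.4444 - 140.0278 = -95.5833.

-95.58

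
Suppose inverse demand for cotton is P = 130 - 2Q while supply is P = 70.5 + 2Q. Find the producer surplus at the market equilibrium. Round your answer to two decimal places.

221.27

Set 130 - 2Q = 70.5 + 2Q, which gives 59.5 = 4Q, so Q* = 14.875 and P* = 130 - 2(14.875) = 100.25.
The supply curve's price intercept is 70.5, so PS = (1/2)(Q*)(P* - 70.5) = (1/2)(14.875)(29.75) = 221.2656.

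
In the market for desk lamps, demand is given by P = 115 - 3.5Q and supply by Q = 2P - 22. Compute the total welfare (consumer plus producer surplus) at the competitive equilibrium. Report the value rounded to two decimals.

Rewriting supply in inverse form: P = 11 + 0.5Q.
Equilibrium: 115 - 3.5Q = 11 + 0.5Q, so Q* = 26 and P* = 24.
Total surplus is the full triangle between the curves from 0 to Q*: (1/2)(26)(115 - 11) = 1352.

1352.00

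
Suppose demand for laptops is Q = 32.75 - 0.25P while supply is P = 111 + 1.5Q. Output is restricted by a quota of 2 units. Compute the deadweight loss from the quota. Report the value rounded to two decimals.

7.36

Rewriting demand in inverse form: P = 131 - 4Q.
Without the quota, 131 - 4Q = 111 + 1.5Q gives Q* = 3.6364.
At Q = 2 the demand price is 131 - 4(2) = 123 and the supply price is 111 + 1.5(2) = 114.
Deadweight loss is the triangle between the curves from 2 to 3.6364: (1/2)(123 - 114)(3.6364 - 2) = 7.3636.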